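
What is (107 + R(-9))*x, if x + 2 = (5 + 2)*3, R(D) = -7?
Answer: 1900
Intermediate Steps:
x = 19 (x = -2 + (5 + 2)*3 = -2 + 7*3 = -2 + 21 = 19)
(107 + R(-9))*x = (107 - 7)*19 = 100*19 = 1900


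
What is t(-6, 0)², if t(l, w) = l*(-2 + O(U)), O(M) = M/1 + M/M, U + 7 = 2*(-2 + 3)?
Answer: 1296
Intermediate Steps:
U = -5 (U = -7 + 2*(-2 + 3) = -7 + 2*1 = -7 + 2 = -5)
O(M) = 1 + M (O(M) = M*1 + 1 = M + 1 = 1 + M)
t(l, w) = -6*l (t(l, w) = l*(-2 + (1 - 5)) = l*(-2 - 4) = l*(-6) = -6*l)
t(-6, 0)² = (-6*(-6))² = 36² = 1296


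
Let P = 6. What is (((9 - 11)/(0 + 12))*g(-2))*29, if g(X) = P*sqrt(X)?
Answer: -29*I*sqrt(2) ≈ -41.012*I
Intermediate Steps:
g(X) = 6*sqrt(X)
(((9 - 11)/(0 + 12))*g(-2))*29 = (((9 - 11)/(0 + 12))*(6*sqrt(-2)))*29 = ((-2/12)*(6*(I*sqrt(2))))*29 = ((-2*1/12)*(6*I*sqrt(2)))*29 = -I*sqrt(2)*29 = -29*I*sqrt(2)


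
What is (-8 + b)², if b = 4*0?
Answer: 64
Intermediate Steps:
b = 0
(-8 + b)² = (-8 + 0)² = (-8)² = 64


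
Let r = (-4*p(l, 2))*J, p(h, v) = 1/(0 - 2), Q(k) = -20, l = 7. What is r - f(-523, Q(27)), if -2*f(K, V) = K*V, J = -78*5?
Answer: 4450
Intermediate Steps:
J = -390
f(K, V) = -K*V/2
p(h, v) = -½ (p(h, v) = 1/(-2) = -½)
r = -780 (r = -4*(-½)*(-390) = 2*(-390) = -780)
r - f(-523, Q(27)) = -780 - (-1)*(-523)*(-20)/2 = -780 - 1*(-5230) = -780 + 5230 = 4450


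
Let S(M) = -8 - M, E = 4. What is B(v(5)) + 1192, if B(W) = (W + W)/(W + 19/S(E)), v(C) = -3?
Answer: 65632/55 ≈ 1193.3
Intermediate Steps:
B(W) = 2*W/(-19/12 + W) (B(W) = (W + W)/(W + 19/(-8 - 1*4)) = (2*W)/(W + 19/(-8 - 4)) = (2*W)/(W + 19/(-12)) = (2*W)/(W + 19*(-1/12)) = (2*W)/(W - 19/12) = (2*W)/(-19/12 + W) = 2*W/(-19/12 + W))
B(v(5)) + 1192 = 24*(-3)/(-19 + 12*(-3)) + 1192 = 24*(-3)/(-19 - 36) + 1192 = 24*(-3)/(-55) + 1192 = 24*(-3)*(-1/55) + 1192 = 72/55 + 1192 = 65632/55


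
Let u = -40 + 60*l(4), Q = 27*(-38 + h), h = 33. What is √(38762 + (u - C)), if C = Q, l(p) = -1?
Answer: √38797 ≈ 196.97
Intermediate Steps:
Q = -135 (Q = 27*(-38 + 33) = 27*(-5) = -135)
u = -100 (u = -40 + 60*(-1) = -40 - 60 = -100)
C = -135
√(38762 + (u - C)) = √(38762 + (-100 - 1*(-135))) = √(38762 + (-100 + 135)) = √(38762 + 35) = √38797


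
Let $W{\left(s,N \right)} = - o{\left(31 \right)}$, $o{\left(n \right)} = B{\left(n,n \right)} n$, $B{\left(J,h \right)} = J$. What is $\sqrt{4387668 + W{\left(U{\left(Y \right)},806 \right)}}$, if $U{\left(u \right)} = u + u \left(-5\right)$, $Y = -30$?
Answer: $\sqrt{4386707} \approx 2094.4$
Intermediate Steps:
$U{\left(u \right)} = - 4 u$ ($U{\left(u \right)} = u - 5 u = - 4 u$)
$o{\left(n \right)} = n^{2}$ ($o{\left(n \right)} = n n = n^{2}$)
$W{\left(s,N \right)} = -961$ ($W{\left(s,N \right)} = - 31^{2} = \left(-1\right) 961 = -961$)
$\sqrt{4387668 + W{\left(U{\left(Y \right)},806 \right)}} = \sqrt{4387668 - 961} = \sqrt{4386707}$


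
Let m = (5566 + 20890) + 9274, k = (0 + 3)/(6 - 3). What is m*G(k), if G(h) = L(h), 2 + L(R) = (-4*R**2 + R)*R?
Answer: -178650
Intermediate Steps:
L(R) = -2 + R*(R - 4*R**2) (L(R) = -2 + (-4*R**2 + R)*R = -2 + (R - 4*R**2)*R = -2 + R*(R - 4*R**2))
k = 1 (k = 3/3 = 3*(1/3) = 1)
G(h) = -2 + h**2 - 4*h**3
m = 35730 (m = 26456 + 9274 = 35730)
m*G(k) = 35730*(-2 + 1**2 - 4*1**3) = 35730*(-2 + 1 - 4*1) = 35730*(-2 + 1 - 4) = 35730*(-5) = -178650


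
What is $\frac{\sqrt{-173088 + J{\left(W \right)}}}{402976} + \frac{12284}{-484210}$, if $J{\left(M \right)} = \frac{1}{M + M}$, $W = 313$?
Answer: $- \frac{6142}{242105} + \frac{59 i \sqrt{19485502}}{252262976} \approx -0.025369 + 0.0010324 i$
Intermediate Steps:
$J{\left(M \right)} = \frac{1}{2 M}$
$\frac{\sqrt{-173088 + J{\left(W \right)}}}{402976} + \frac{12284}{-484210} = \frac{\sqrt{-173088 + \frac{1}{2 \cdot 313}}}{402976} + \frac{12284}{-484210} = \sqrt{-173088 + \frac{1}{2} \cdot \frac{1}{313}} \cdot \frac{1}{402976} + 12284 \left(- \frac{1}{484210}\right) = \sqrt{-173088 + \frac{1}{626}} \cdot \frac{1}{402976} - \frac{6142}{242105} = \sqrt{- \frac{108353087}{626}} \cdot \frac{1}{402976} - \frac{6142}{242105} = \frac{59 i \sqrt{19485502}}{626} \cdot \frac{1}{402976} - \frac{6142}{242105} = \frac{59 i \sqrt{19485502}}{252262976} - \frac{6142}{242105} = - \frac{6142}{242105} + \frac{59 i \sqrt{19485502}}{252262976}$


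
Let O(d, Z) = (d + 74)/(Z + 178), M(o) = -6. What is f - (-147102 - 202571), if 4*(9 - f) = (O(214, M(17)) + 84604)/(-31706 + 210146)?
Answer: 2683081101929/7672920 ≈ 3.4968e+5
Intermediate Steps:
O(d, Z) = (74 + d)/(178 + Z)
f = 68146769/7672920 (f = 9 - ((74 + 214)/(178 - 6) + 84604)/(4*(-31706 + 210146)) = 9 - (288/172 + 84604)/(4*178440) = 9 - ((1/172)*288 + 84604)/(4*178440) = 9 - (72/43 + 84604)/(4*178440) = 9 - 909511/(43*178440) = 9 - ¼*909511/1918230 = 9 - 909511/7672920 = 68146769/7672920 ≈ 8.8815)
f - (-147102 - 202571) = 68146769/7672920 - (-147102 - 202571) = 68146769/7672920 - 1*(-349673) = 68146769/7672920 + 349673 = 2683081101929/7672920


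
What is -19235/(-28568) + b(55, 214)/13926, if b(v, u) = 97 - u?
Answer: 44087359/66306328 ≈ 0.66490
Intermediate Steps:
-19235/(-28568) + b(55, 214)/13926 = -19235/(-28568) + (97 - 1*214)/13926 = -19235*(-1/28568) + (97 - 214)*(1/13926) = 19235/28568 - 117*1/13926 = 19235/28568 - 39/4642 = 44087359/66306328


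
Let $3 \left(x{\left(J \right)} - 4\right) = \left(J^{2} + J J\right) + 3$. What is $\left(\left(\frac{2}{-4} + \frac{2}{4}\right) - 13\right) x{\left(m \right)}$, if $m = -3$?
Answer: $-143$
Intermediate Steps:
$x{\left(J \right)} = 5 + \frac{2 J^{2}}{3}$ ($x{\left(J \right)} = 4 + \frac{\left(J^{2} + J J\right) + 3}{3} = 4 + \frac{\left(J^{2} + J^{2}\right) + 3}{3} = 4 + \frac{2 J^{2} + 3}{3} = 4 + \frac{3 + 2 J^{2}}{3} = 4 + \left(1 + \frac{2 J^{2}}{3}\right) = 5 + \frac{2 J^{2}}{3}$)
$\left(\left(\frac{2}{-4} + \frac{2}{4}\right) - 13\right) x{\left(m \right)} = \left(\left(\frac{2}{-4} + \frac{2}{4}\right) - 13\right) \left(5 + \frac{2 \left(-3\right)^{2}}{3}\right) = \left(\left(2 \left(- \frac{1}{4}\right) + 2 \cdot \frac{1}{4}\right) - 13\right) \left(5 + \frac{2}{3} \cdot 9\right) = \left(\left(- \frac{1}{2} + \frac{1}{2}\right) - 13\right) \left(5 + 6\right) = \left(0 - 13\right) 11 = \left(-13\right) 11 = -143$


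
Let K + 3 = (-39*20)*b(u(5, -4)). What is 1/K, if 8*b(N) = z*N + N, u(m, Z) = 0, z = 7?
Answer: -⅓ ≈ -0.33333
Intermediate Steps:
b(N) = N (b(N) = (7*N + N)/8 = (8*N)/8 = N)
K = -3 (K = -3 - 39*20*0 = -3 - 780*0 = -3 + 0 = -3)
1/K = 1/(-3) = -⅓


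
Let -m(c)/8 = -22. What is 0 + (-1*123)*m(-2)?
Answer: -21648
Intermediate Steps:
m(c) = 176 (m(c) = -8*(-22) = 176)
0 + (-1*123)*m(-2) = 0 - 1*123*176 = 0 - 123*176 = 0 - 21648 = -21648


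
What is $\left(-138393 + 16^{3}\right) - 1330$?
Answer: $-135627$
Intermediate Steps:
$\left(-138393 + 16^{3}\right) - 1330 = \left(-138393 + 4096\right) - 1330 = -134297 - 1330 = -135627$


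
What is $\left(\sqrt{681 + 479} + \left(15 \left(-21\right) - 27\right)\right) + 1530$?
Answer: $1188 + 2 \sqrt{290} \approx 1222.1$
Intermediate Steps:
$\left(\sqrt{681 + 479} + \left(15 \left(-21\right) - 27\right)\right) + 1530 = \left(\sqrt{1160} - 342\right) + 1530 = \left(2 \sqrt{290} - 342\right) + 1530 = \left(-342 + 2 \sqrt{290}\right) + 1530 = 1188 + 2 \sqrt{290}$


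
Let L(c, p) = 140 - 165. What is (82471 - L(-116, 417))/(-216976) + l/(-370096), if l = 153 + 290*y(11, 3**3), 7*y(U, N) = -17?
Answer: -13305172933/35132102992 ≈ -0.37872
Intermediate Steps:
y(U, N) = -17/7 (y(U, N) = (1/7)*(-17) = -17/7)
L(c, p) = -25
l = -3859/7 (l = 153 + 290*(-17/7) = 153 - 4930/7 = -3859/7 ≈ -551.29)
(82471 - L(-116, 417))/(-216976) + l/(-370096) = (82471 - 1*(-25))/(-216976) - 3859/7/(-370096) = (82471 + 25)*(-1/216976) - 3859/7*(-1/370096) = 82496*(-1/216976) + 3859/2590672 = -5156/13561 + 3859/2590672 = -13305172933/35132102992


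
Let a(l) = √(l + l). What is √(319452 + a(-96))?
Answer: 2*√(79863 + 2*I*√3) ≈ 565.2 + 0.012258*I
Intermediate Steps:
a(l) = √2*√l (a(l) = √(2*l) = √2*√l)
√(319452 + a(-96)) = √(319452 + √2*√(-96)) = √(319452 + √2*(4*I*√6)) = √(319452 + 8*I*√3)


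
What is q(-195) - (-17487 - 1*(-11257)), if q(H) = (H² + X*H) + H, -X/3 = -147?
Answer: -41935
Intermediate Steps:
X = 441 (X = -3*(-147) = 441)
q(H) = H² + 442*H (q(H) = (H² + 441*H) + H = H² + 442*H)
q(-195) - (-17487 - 1*(-11257)) = -195*(442 - 195) - (-17487 - 1*(-11257)) = -195*247 - (-17487 + 11257) = -48165 - 1*(-6230) = -48165 + 6230 = -41935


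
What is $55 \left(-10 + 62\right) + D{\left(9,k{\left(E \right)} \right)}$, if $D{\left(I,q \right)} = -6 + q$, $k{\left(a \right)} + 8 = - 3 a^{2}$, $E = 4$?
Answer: $2798$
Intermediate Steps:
$k{\left(a \right)} = -8 - 3 a^{2}$
$55 \left(-10 + 62\right) + D{\left(9,k{\left(E \right)} \right)} = 55 \left(-10 + 62\right) - \left(14 + 48\right) = 55 \cdot 52 - 62 = 2860 - 62 = 2798$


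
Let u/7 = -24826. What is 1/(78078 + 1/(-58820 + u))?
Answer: 232602/18161098955 ≈ 1.2808e-5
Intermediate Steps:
u = -173782 (u = 7*(-24826) = -173782)
1/(78078 + 1/(-58820 + u)) = 1/(78078 + 1/(-58820 - 173782)) = 1/(78078 + 1/(-232602)) = 1/(78078 - 1/232602) = 1/(18161098955/232602) = 232602/18161098955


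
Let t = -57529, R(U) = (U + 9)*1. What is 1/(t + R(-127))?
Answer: -1/57647 ≈ -1.7347e-5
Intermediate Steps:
R(U) = 9 + U (R(U) = (9 + U)*1 = 9 + U)
1/(t + R(-127)) = 1/(-57529 + (9 - 127)) = 1/(-57529 - 118) = 1/(-57647) = -1/57647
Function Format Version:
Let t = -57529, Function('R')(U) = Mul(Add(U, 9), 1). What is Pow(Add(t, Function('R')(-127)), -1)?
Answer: Rational(-1, 57647) ≈ -1.7347e-5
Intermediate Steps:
Function('R')(U) = Add(9, U) (Function('R')(U) = Mul(Add(9, U), 1) = Add(9, U))
Pow(Add(t, Function('R')(-127)), -1) = Pow(Add(-57529, Add(9, -127)), -1) = Pow(Add(-57529, -118), -1) = Pow(-57647, -1) = Rational(-1, 57647)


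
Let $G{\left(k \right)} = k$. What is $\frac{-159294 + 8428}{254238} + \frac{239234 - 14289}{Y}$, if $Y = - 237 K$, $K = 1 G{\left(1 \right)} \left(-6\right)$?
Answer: $\frac{9495839243}{60254406} \approx 157.6$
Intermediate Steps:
$K = -6$ ($K = 1 \cdot 1 \left(-6\right) = 1 \left(-6\right) = -6$)
$Y = 1422$ ($Y = \left(-237\right) \left(-6\right) = 1422$)
$\frac{-159294 + 8428}{254238} + \frac{239234 - 14289}{Y} = \frac{-159294 + 8428}{254238} + \frac{239234 - 14289}{1422} = \left(-150866\right) \frac{1}{254238} + \left(239234 - 14289\right) \frac{1}{1422} = - \frac{75433}{127119} + 224945 \cdot \frac{1}{1422} = - \frac{75433}{127119} + \frac{224945}{1422} = \frac{9495839243}{60254406}$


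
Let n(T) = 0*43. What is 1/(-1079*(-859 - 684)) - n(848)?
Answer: 1/1664897 ≈ 6.0064e-7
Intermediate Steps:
n(T) = 0
1/(-1079*(-859 - 684)) - n(848) = 1/(-1079*(-859 - 684)) - 1*0 = 1/(-1079*(-1543)) + 0 = 1/1664897 + 0 = 1/1664897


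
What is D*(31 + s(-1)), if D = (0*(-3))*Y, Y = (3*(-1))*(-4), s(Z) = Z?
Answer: 0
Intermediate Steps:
Y = 12 (Y = -3*(-4) = 12)
D = 0 (D = (0*(-3))*12 = 0*12 = 0)
D*(31 + s(-1)) = 0*(31 - 1) = 0*30 = 0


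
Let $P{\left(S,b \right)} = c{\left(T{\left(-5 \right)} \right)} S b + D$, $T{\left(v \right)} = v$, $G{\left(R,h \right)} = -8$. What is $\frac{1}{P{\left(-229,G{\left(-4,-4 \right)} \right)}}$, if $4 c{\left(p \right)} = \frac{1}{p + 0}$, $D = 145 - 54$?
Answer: $- \frac{5}{3} \approx -1.6667$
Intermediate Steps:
$D = 91$
$c{\left(p \right)} = \frac{1}{4 p}$ ($c{\left(p \right)} = \frac{1}{4 \left(p + 0\right)} = \frac{1}{4 p}$)
$P{\left(S,b \right)} = 91 - \frac{S b}{20}$ ($P{\left(S,b \right)} = \frac{1}{4 \left(-5\right)} S b + 91 = \frac{1}{4} \left(- \frac{1}{5}\right) S b + 91 = - \frac{S}{20} b + 91 = - \frac{S b}{20} + 91 = 91 - \frac{S b}{20}$)
$\frac{1}{P{\left(-229,G{\left(-4,-4 \right)} \right)}} = \frac{1}{91 - \left(- \frac{229}{20}\right) \left(-8\right)} = \frac{1}{91 - \frac{458}{5}} = \frac{1}{- \frac{3}{5}} = - \frac{5}{3}$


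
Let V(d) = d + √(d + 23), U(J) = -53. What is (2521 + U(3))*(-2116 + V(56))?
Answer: -5084080 + 2468*√79 ≈ -5.0621e+6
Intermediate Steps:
V(d) = d + √(23 + d)
(2521 + U(3))*(-2116 + V(56)) = (2521 - 53)*(-2116 + (56 + √(23 + 56))) = 2468*(-2116 + (56 + √79)) = 2468*(-2060 + √79) = -5084080 + 2468*√79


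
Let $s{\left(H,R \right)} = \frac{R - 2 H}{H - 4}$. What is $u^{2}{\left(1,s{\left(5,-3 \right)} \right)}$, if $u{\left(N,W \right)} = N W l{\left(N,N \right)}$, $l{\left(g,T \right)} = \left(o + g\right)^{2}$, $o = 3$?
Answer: $43264$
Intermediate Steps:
$l{\left(g,T \right)} = \left(3 + g\right)^{2}$
$s{\left(H,R \right)} = \frac{R - 2 H}{-4 + H}$
$u{\left(N,W \right)} = N W \left(3 + N\right)^{2}$
$u^{2}{\left(1,s{\left(5,-3 \right)} \right)} = \left(1 \frac{-3 - 10}{-4 + 5} \left(3 + 1\right)^{2}\right)^{2} = \left(1 \frac{-3 - 10}{1} \cdot 4^{2}\right)^{2} = \left(1 \cdot 1 \left(-13\right) 16\right)^{2} = \left(1 \left(-13\right) 16\right)^{2} = \left(-208\right)^{2} = 43264$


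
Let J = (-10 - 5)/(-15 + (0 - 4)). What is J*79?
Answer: 1185/19 ≈ 62.368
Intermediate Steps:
J = 15/19 (J = -15/(-15 - 4) = -15/(-19) = -15*(-1/19) = 15/19 ≈ 0.78947)
J*79 = (15/19)*79 = 1185/19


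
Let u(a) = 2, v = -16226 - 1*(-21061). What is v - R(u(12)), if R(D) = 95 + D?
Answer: 4738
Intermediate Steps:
v = 4835 (v = -16226 + 21061 = 4835)
v - R(u(12)) = 4835 - (95 + 2) = 4835 - 1*97 = 4835 - 97 = 4738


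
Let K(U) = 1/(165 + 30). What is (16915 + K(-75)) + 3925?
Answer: 4063801/195 ≈ 20840.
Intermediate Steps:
K(U) = 1/195
(16915 + K(-75)) + 3925 = (16915 + 1/195) + 3925 = 3298426/195 + 3925 = 4063801/195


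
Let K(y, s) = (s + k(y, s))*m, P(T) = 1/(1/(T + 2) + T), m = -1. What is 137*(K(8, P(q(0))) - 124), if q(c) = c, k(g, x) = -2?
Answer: -16988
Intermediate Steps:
P(T) = 1/(T + 1/(2 + T)) (P(T) = 1/(1/(2 + T) + T) = 1/(T + 1/(2 + T)))
K(y, s) = 2 - s (K(y, s) = (s - 2)*(-1) = (-2 + s)*(-1) = 2 - s)
137*(K(8, P(q(0))) - 124) = 137*((2 - (2 + 0)/(1 + 0² + 2*0)) - 124) = 137*((2 - 2/(1 + 0 + 0)) - 124) = 137*((2 - 2/1) - 124) = 137*((2 - 2) - 124) = 137*(0 - 124) = 137*(-124) = -16988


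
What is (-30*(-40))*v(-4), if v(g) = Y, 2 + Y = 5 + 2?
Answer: 6000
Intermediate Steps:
Y = 5 (Y = -2 + (5 + 2) = -2 + 7 = 5)
v(g) = 5
(-30*(-40))*v(-4) = -30*(-40)*5 = 1200*5 = 6000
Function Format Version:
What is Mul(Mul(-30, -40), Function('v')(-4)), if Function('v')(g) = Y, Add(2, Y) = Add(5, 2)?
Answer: 6000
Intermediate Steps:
Y = 5 (Y = Add(-2, Add(5, 2)) = Add(-2, 7) = 5)
Function('v')(g) = 5
Mul(Mul(-30, -40), Function('v')(-4)) = Mul(Mul(-30, -40), 5) = Mul(1200, 5) = 6000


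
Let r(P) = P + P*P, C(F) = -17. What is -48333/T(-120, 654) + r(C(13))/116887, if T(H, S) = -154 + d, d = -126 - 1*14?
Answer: 1883193113/11454926 ≈ 164.40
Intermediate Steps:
d = -140 (d = -126 - 14 = -140)
r(P) = P + P²
T(H, S) = -294 (T(H, S) = -154 - 140 = -294)
-48333/T(-120, 654) + r(C(13))/116887 = -48333/(-294) - 17*(1 - 17)/116887 = -48333*(-1/294) - 17*(-16)*(1/116887) = 16111/98 + 272*(1/116887) = 16111/98 + 272/116887 = 1883193113/11454926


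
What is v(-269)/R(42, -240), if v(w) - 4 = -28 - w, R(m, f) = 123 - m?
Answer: 245/81 ≈ 3.0247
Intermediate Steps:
v(w) = -24 - w (v(w) = 4 + (-28 - w) = -24 - w)
v(-269)/R(42, -240) = (-24 - 1*(-269))/(123 - 1*42) = (-24 + 269)/(123 - 42) = 245/81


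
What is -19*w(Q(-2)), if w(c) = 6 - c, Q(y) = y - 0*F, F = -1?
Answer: -152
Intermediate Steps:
Q(y) = y (Q(y) = y - 0*(-1) = y - 1*0 = y + 0 = y)
-19*w(Q(-2)) = -19*(6 - 1*(-2)) = -19*(6 + 2) = -19*8 = -152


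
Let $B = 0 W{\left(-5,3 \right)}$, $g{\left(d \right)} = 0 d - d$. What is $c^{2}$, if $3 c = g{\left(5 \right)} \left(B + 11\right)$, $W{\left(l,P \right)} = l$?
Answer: $\frac{3025}{9} \approx 336.11$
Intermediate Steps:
$g{\left(d \right)} = - d$ ($g{\left(d \right)} = 0 - d = - d$)
$B = 0$ ($B = 0 \left(-5\right) = 0$)
$c = - \frac{55}{3}$ ($c = \frac{\left(-1\right) 5 \left(0 + 11\right)}{3} = \frac{\left(-5\right) 11}{3} = \frac{1}{3} \left(-55\right) = - \frac{55}{3} \approx -18.333$)
$c^{2} = \left(- \frac{55}{3}\right)^{2} = \frac{3025}{9}$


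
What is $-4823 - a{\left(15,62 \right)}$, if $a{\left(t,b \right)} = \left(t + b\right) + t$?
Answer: $-4915$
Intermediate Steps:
$a{\left(t,b \right)} = b + 2 t$ ($a{\left(t,b \right)} = \left(b + t\right) + t = b + 2 t$)
$-4823 - a{\left(15,62 \right)} = -4823 - \left(62 + 2 \cdot 15\right) = -4823 - \left(62 + 30\right) = -4823 - 92 = -4915$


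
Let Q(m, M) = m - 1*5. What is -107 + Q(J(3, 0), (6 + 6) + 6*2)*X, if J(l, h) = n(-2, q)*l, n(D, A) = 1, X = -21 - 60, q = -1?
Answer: 55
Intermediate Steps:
X = -81
J(l, h) = l (J(l, h) = 1*l = l)
Q(m, M) = -5 + m (Q(m, M) = m - 5 = -5 + m)
-107 + Q(J(3, 0), (6 + 6) + 6*2)*X = -107 + (-5 + 3)*(-81) = -107 - 2*(-81) = -107 + 162 = 55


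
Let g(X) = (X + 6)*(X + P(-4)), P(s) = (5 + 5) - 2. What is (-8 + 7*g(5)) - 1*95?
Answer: 898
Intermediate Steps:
P(s) = 8 (P(s) = 10 - 2 = 8)
g(X) = (6 + X)*(8 + X) (g(X) = (X + 6)*(X + 8) = (6 + X)*(8 + X))
(-8 + 7*g(5)) - 1*95 = (-8 + 7*(48 + 5² + 14*5)) - 1*95 = (-8 + 7*(48 + 25 + 70)) - 95 = (-8 + 7*143) - 95 = (-8 + 1001) - 95 = 993 - 95 = 898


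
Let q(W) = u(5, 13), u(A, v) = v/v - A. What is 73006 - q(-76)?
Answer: 73010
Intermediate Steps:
u(A, v) = 1 - A
q(W) = -4 (q(W) = 1 - 1*5 = 1 - 5 = -4)
73006 - q(-76) = 73006 - 1*(-4) = 73006 + 4 = 73010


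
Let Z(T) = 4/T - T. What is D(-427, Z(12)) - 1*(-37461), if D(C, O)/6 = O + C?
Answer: 34829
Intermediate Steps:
Z(T) = -T + 4/T
D(C, O) = 6*C + 6*O (D(C, O) = 6*(O + C) = 6*(C + O) = 6*C + 6*O)
D(-427, Z(12)) - 1*(-37461) = (6*(-427) + 6*(-1*12 + 4/12)) - 1*(-37461) = (-2562 + 6*(-12 + 4*(1/12))) + 37461 = (-2562 + 6*(-12 + ⅓)) + 37461 = (-2562 + 6*(-35/3)) + 37461 = (-2562 - 70) + 37461 = -2632 + 37461 = 34829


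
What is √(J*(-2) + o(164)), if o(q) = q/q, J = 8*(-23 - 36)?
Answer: 3*√105 ≈ 30.741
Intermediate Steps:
J = -472 (J = 8*(-59) = -472)
o(q) = 1
√(J*(-2) + o(164)) = √(-472*(-2) + 1) = √(944 + 1) = √945 = 3*√105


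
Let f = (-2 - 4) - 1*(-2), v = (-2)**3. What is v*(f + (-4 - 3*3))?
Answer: 136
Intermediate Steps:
v = -8
f = -4 (f = -6 + 2 = -4)
v*(f + (-4 - 3*3)) = -8*(-4 + (-4 - 3*3)) = -8*(-4 + (-4 - 9)) = -8*(-4 - 13) = -8*(-17) = 136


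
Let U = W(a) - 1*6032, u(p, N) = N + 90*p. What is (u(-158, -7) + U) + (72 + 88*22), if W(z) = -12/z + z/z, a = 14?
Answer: -127756/7 ≈ -18251.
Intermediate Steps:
W(z) = 1 - 12/z (W(z) = -12/z + 1 = 1 - 12/z)
U = -42223/7 (U = (-12 + 14)/14 - 1*6032 = (1/14)*2 - 6032 = 1/7 - 6032 = -42223/7 ≈ -6031.9)
(u(-158, -7) + U) + (72 + 88*22) = ((-7 + 90*(-158)) - 42223/7) + (72 + 88*22) = ((-7 - 14220) - 42223/7) + (72 + 1936) = (-14227 - 42223/7) + 2008 = -141812/7 + 2008 = -127756/7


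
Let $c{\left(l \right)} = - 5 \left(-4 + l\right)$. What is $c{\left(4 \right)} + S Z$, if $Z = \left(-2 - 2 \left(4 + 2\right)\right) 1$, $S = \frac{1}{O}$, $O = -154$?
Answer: $\frac{1}{11} \approx 0.090909$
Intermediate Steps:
$S = - \frac{1}{154}$ ($S = \frac{1}{-154} = - \frac{1}{154} \approx -0.0064935$)
$c{\left(l \right)} = 20 - 5 l$
$Z = -14$ ($Z = \left(-2 - 12\right) 1 = \left(-14\right) 1 = -14$)
$c{\left(4 \right)} + S Z = \left(20 - 20\right) - - \frac{1}{11} = \left(20 - 20\right) + \frac{1}{11} = 0 + \frac{1}{11} = \frac{1}{11}$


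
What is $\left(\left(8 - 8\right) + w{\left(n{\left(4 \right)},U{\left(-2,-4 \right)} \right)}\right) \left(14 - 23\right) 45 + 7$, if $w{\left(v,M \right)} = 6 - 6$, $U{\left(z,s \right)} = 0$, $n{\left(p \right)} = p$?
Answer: $7$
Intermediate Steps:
$w{\left(v,M \right)} = 0$ ($w{\left(v,M \right)} = 6 - 6 = 0$)
$\left(\left(8 - 8\right) + w{\left(n{\left(4 \right)},U{\left(-2,-4 \right)} \right)}\right) \left(14 - 23\right) 45 + 7 = \left(\left(8 - 8\right) + 0\right) \left(14 - 23\right) 45 + 7 = \left(\left(8 - 8\right) + 0\right) \left(-9\right) 45 + 7 = \left(0 + 0\right) \left(-9\right) 45 + 7 = 0 \left(-9\right) 45 + 7 = 0 \cdot 45 + 7 = 0 + 7 = 7$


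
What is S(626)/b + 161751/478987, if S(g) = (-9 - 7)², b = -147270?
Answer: 11849224549/35270207745 ≈ 0.33596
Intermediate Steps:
S(g) = 256 (S(g) = (-16)² = 256)
S(626)/b + 161751/478987 = 256/(-147270) + 161751/478987 = 256*(-1/147270) + 161751*(1/478987) = -128/73635 + 161751/478987 = 11849224549/35270207745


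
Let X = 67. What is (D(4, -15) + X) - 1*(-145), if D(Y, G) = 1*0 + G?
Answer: 197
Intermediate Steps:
D(Y, G) = G (D(Y, G) = 0 + G = G)
(D(4, -15) + X) - 1*(-145) = (-15 + 67) - 1*(-145) = 52 + 145 = 197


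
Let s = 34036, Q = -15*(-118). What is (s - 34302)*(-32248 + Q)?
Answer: 8107148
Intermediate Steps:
Q = 1770
(s - 34302)*(-32248 + Q) = (34036 - 34302)*(-32248 + 1770) = -266*(-30478) = 8107148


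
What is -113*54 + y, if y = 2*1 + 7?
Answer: -6093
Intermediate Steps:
y = 9 (y = 2 + 7 = 9)
-113*54 + y = -113*54 + 9 = -6102 + 9 = -6093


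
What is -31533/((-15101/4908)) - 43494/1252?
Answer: 96553840017/9453226 ≈ 10214.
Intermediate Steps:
-31533/((-15101/4908)) - 43494/1252 = -31533/((-15101*1/4908)) - 43494*1/1252 = -31533/(-15101/4908) - 21747/626 = -31533*(-4908/15101) - 21747/626 = 154763964/15101 - 21747/626 = 96553840017/9453226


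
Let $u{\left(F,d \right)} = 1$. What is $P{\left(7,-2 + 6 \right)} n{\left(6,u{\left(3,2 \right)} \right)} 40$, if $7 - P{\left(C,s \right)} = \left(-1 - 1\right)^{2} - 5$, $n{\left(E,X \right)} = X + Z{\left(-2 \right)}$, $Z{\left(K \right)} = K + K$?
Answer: $-960$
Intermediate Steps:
$Z{\left(K \right)} = 2 K$
$n{\left(E,X \right)} = -4 + X$ ($n{\left(E,X \right)} = X + 2 \left(-2\right) = X - 4 = -4 + X$)
$P{\left(C,s \right)} = 8$ ($P{\left(C,s \right)} = 7 - \left(\left(-1 - 1\right)^{2} - 5\right) = 7 - \left(\left(-2\right)^{2} - 5\right) = 7 - \left(4 - 5\right) = 7 - -1 = 7 + 1 = 8$)
$P{\left(7,-2 + 6 \right)} n{\left(6,u{\left(3,2 \right)} \right)} 40 = 8 \left(-4 + 1\right) 40 = 8 \left(-3\right) 40 = \left(-24\right) 40 = -960$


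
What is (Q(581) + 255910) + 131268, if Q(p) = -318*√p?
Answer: 387178 - 318*√581 ≈ 3.7951e+5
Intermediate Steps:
(Q(581) + 255910) + 131268 = (-318*√581 + 255910) + 131268 = (255910 - 318*√581) + 131268 = 387178 - 318*√581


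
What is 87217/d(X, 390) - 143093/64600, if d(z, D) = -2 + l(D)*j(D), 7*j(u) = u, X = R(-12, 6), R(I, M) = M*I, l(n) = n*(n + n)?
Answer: -8468412901649/3832006947800 ≈ -2.2099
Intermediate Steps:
l(n) = 2*n² (l(n) = n*(2*n) = 2*n²)
R(I, M) = I*M
X = -72 (X = -12*6 = -72)
j(u) = u/7
d(z, D) = -2 + 2*D³/7 (d(z, D) = -2 + (2*D²)*(D/7) = -2 + 2*D³/7)
87217/d(X, 390) - 143093/64600 = 87217/(-2 + (2/7)*390³) - 143093/64600 = 87217/(-2 + (2/7)*59319000) - 143093*1/64600 = 87217/(-2 + 118638000/7) - 143093/64600 = 87217/(118637986/7) - 143093/64600 = 87217*(7/118637986) - 143093/64600 = 610519/118637986 - 143093/64600 = -8468412901649/3832006947800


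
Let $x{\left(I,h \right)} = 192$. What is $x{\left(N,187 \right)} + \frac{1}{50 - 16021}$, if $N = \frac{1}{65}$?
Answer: $\frac{3066431}{15971} \approx 192.0$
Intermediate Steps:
$N = \frac{1}{65} \approx 0.015385$
$x{\left(N,187 \right)} + \frac{1}{50 - 16021} = 192 + \frac{1}{50 - 16021} = 192 + \frac{1}{-15971} = 192 - \frac{1}{15971} = \frac{3066431}{15971}$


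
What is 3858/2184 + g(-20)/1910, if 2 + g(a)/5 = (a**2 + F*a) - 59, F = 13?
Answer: 137191/69524 ≈ 1.9733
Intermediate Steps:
g(a) = -305 + 5*a**2 + 65*a (g(a) = -10 + 5*((a**2 + 13*a) - 59) = -10 + 5*(-59 + a**2 + 13*a) = -10 + (-295 + 5*a**2 + 65*a) = -305 + 5*a**2 + 65*a)
3858/2184 + g(-20)/1910 = 3858/2184 + (-305 + 5*(-20)**2 + 65*(-20))/1910 = 3858*(1/2184) + (-305 + 5*400 - 1300)*(1/1910) = 643/364 + (-305 + 2000 - 1300)*(1/1910) = 643/364 + 395*(1/1910) = 643/364 + 79/382 = 137191/69524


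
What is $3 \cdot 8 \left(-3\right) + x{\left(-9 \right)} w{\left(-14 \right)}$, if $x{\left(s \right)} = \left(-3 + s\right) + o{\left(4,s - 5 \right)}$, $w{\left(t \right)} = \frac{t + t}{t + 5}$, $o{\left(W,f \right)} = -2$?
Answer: $- \frac{1040}{9} \approx -115.56$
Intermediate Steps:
$w{\left(t \right)} = \frac{2 t}{5 + t}$
$x{\left(s \right)} = -5 + s$ ($x{\left(s \right)} = \left(-3 + s\right) - 2 = -5 + s$)
$3 \cdot 8 \left(-3\right) + x{\left(-9 \right)} w{\left(-14 \right)} = 3 \cdot 8 \left(-3\right) + \left(-5 - 9\right) 2 \left(-14\right) \frac{1}{5 - 14} = 24 \left(-3\right) - 14 \cdot 2 \left(-14\right) \frac{1}{-9} = -72 - 14 \cdot 2 \left(-14\right) \left(- \frac{1}{9}\right) = -72 - \frac{392}{9} = - \frac{1040}{9}$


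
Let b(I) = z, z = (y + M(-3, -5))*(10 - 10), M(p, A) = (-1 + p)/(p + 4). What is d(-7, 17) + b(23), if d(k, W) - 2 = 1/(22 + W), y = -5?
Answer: 79/39 ≈ 2.0256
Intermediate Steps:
M(p, A) = (-1 + p)/(4 + p)
d(k, W) = 2 + 1/(22 + W)
z = 0 (z = (-5 + (-1 - 3)/(4 - 3))*(10 - 10) = (-5 - 4/1)*0 = (-5 + 1*(-4))*0 = (-5 - 4)*0 = -9*0 = 0)
b(I) = 0
d(-7, 17) + b(23) = (45 + 2*17)/(22 + 17) + 0 = (45 + 34)/39 + 0 = (1/39)*79 + 0 = 79/39 + 0 = 79/39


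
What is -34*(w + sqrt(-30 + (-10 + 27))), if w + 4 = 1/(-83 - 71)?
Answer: 10489/77 - 34*I*sqrt(13) ≈ 136.22 - 122.59*I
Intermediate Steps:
w = -617/154 (w = -4 + 1/(-83 - 71) = -4 + 1/(-154) = -4 - 1/154 = -617/154 ≈ -4.0065)
-34*(w + sqrt(-30 + (-10 + 27))) = -34*(-617/154 + sqrt(-30 + (-10 + 27))) = -34*(-617/154 + sqrt(-30 + 17)) = -34*(-617/154 + sqrt(-13)) = -34*(-617/154 + I*sqrt(13)) = 10489/77 - 34*I*sqrt(13)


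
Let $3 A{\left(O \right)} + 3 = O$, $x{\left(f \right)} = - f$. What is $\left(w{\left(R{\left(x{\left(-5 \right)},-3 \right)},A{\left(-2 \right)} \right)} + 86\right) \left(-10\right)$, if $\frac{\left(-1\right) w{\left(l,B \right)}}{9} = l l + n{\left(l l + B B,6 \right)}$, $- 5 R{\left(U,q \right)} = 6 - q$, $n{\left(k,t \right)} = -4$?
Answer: $- \frac{4642}{5} \approx -928.4$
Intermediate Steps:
$A{\left(O \right)} = -1 + \frac{O}{3}$
$R{\left(U,q \right)} = - \frac{6}{5} + \frac{q}{5}$ ($R{\left(U,q \right)} = - \frac{6 - q}{5} = - \frac{6}{5} + \frac{q}{5}$)
$w{\left(l,B \right)} = 36 - 9 l^{2}$ ($w{\left(l,B \right)} = - 9 \left(l l - 4\right) = - 9 \left(l^{2} - 4\right) = - 9 \left(-4 + l^{2}\right) = 36 - 9 l^{2}$)
$\left(w{\left(R{\left(x{\left(-5 \right)},-3 \right)},A{\left(-2 \right)} \right)} + 86\right) \left(-10\right) = \left(\left(36 - 9 \left(- \frac{6}{5} + \frac{1}{5} \left(-3\right)\right)^{2}\right) + 86\right) \left(-10\right) = \left(\left(36 - 9 \left(- \frac{6}{5} - \frac{3}{5}\right)^{2}\right) + 86\right) \left(-10\right) = \left(\left(36 - 9 \left(- \frac{9}{5}\right)^{2}\right) + 86\right) \left(-10\right) = \left(\left(36 - \frac{729}{25}\right) + 86\right) \left(-10\right) = \left(\frac{171}{25} + 86\right) \left(-10\right) = \frac{2321}{25} \left(-10\right) = - \frac{4642}{5}$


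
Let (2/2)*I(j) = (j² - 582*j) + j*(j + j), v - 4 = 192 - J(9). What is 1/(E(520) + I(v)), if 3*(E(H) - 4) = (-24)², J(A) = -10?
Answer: 1/7612 ≈ 0.00013137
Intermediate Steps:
E(H) = 196 (E(H) = 4 + (⅓)*(-24)² = 4 + (⅓)*576 = 4 + 192 = 196)
v = 206 (v = 4 + (192 - 1*(-10)) = 4 + (192 + 10) = 4 + 202 = 206)
I(j) = -582*j + 3*j² (I(j) = (j² - 582*j) + j*(j + j) = (j² - 582*j) + j*(2*j) = (j² - 582*j) + 2*j² = -582*j + 3*j²)
1/(E(520) + I(v)) = 1/(196 + 3*206*(-194 + 206)) = 1/(196 + 3*206*12) = 1/(196 + 7416) = 1/7612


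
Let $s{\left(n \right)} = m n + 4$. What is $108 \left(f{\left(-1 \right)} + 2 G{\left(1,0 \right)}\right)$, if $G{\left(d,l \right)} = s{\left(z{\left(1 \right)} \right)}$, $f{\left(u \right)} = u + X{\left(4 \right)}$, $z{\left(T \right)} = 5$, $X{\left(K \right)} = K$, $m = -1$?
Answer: $108$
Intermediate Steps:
$s{\left(n \right)} = 4 - n$ ($s{\left(n \right)} = - n + 4 = 4 - n$)
$f{\left(u \right)} = 4 + u$ ($f{\left(u \right)} = u + 4 = 4 + u$)
$G{\left(d,l \right)} = -1$ ($G{\left(d,l \right)} = 4 - 5 = -1$)
$108 \left(f{\left(-1 \right)} + 2 G{\left(1,0 \right)}\right) = 108 \left(\left(4 - 1\right) + 2 \left(-1\right)\right) = 108 \left(3 - 2\right) = 108 \cdot 1 = 108$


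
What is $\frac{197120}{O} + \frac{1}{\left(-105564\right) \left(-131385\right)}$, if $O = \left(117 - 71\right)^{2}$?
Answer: $\frac{683490248179729}{7336979328060} \approx 93.157$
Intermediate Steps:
$O = 2116$ ($O = 46^{2} = 2116$)
$\frac{197120}{O} + \frac{1}{\left(-105564\right) \left(-131385\right)} = \frac{197120}{2116} + \frac{1}{\left(-105564\right) \left(-131385\right)} = 197120 \cdot \frac{1}{2116} - - \frac{1}{13869526140} = \frac{49280}{529} + \frac{1}{13869526140} = \frac{683490248179729}{7336979328060}$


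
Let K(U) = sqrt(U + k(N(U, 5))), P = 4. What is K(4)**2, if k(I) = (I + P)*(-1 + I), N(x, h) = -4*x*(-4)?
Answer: 4288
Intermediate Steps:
N(x, h) = 16*x
k(I) = (-1 + I)*(4 + I) (k(I) = (I + 4)*(-1 + I) = (4 + I)*(-1 + I) = (-1 + I)*(4 + I))
K(U) = sqrt(-4 + 49*U + 256*U**2) (K(U) = sqrt(U + (-4 + (16*U)**2 + 3*(16*U))) = sqrt(U + (-4 + 256*U**2 + 48*U)) = sqrt(U + (-4 + 48*U + 256*U**2)) = sqrt(-4 + 49*U + 256*U**2))
K(4)**2 = (sqrt(-4 + 49*4 + 256*4**2))**2 = (sqrt(-4 + 196 + 256*16))**2 = (sqrt(-4 + 196 + 4096))**2 = (sqrt(4288))**2 = (8*sqrt(67))**2 = 4288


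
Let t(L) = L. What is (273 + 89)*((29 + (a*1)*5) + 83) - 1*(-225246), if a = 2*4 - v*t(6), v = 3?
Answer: 247690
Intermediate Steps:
a = -10 (a = 2*4 - 3*6 = 8 - 1*18 = 8 - 18 = -10)
(273 + 89)*((29 + (a*1)*5) + 83) - 1*(-225246) = (273 + 89)*((29 - 10*1*5) + 83) - 1*(-225246) = 362*((29 - 10*5) + 83) + 225246 = 362*((29 - 50) + 83) + 225246 = 362*(-21 + 83) + 225246 = 362*62 + 225246 = 22444 + 225246 = 247690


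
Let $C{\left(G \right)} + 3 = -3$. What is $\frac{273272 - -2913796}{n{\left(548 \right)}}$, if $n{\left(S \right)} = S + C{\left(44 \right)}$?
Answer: $\frac{1593534}{271} \approx 5880.2$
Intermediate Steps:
$C{\left(G \right)} = -6$ ($C{\left(G \right)} = -3 - 3 = -6$)
$n{\left(S \right)} = -6 + S$ ($n{\left(S \right)} = S - 6 = -6 + S$)
$\frac{273272 - -2913796}{n{\left(548 \right)}} = \frac{273272 - -2913796}{-6 + 548} = \frac{273272 + 2913796}{542} = 3187068 \cdot \frac{1}{542} = \frac{1593534}{271}$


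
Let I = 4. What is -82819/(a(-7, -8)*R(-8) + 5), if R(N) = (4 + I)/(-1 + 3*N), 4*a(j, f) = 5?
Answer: -414095/23 ≈ -18004.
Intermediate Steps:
a(j, f) = 5/4 (a(j, f) = (1/4)*5 = 5/4)
R(N) = 8/(-1 + 3*N) (R(N) = (4 + 4)/(-1 + 3*N) = 8/(-1 + 3*N))
-82819/(a(-7, -8)*R(-8) + 5) = -82819/(5*(8/(-1 + 3*(-8)))/4 + 5) = -82819/(5*(8/(-1 - 24))/4 + 5) = -82819/(5*(8/(-25))/4 + 5) = -82819/(5*(8*(-1/25))/4 + 5) = -82819/((5/4)*(-8/25) + 5) = -82819/(-2/5 + 5) = -82819/23/5 = -82819*5/23 = -414095/23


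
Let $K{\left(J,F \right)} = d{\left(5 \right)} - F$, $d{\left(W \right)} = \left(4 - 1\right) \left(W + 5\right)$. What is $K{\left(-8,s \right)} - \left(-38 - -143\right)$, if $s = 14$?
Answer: $-89$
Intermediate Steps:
$d{\left(W \right)} = 15 + 3 W$ ($d{\left(W \right)} = 3 \left(5 + W\right) = 15 + 3 W$)
$K{\left(J,F \right)} = 30 - F$ ($K{\left(J,F \right)} = \left(15 + 3 \cdot 5\right) - F = \left(15 + 15\right) - F = 30 - F$)
$K{\left(-8,s \right)} - \left(-38 - -143\right) = \left(30 - 14\right) - \left(-38 - -143\right) = \left(30 - 14\right) - \left(-38 + 143\right) = 16 - 105 = -89$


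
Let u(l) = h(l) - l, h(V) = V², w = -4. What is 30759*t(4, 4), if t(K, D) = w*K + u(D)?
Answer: -123036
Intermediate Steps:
u(l) = l² - l
t(K, D) = -4*K + D*(-1 + D)
30759*t(4, 4) = 30759*(4² - 1*4 - 4*4) = 30759*(16 - 4 - 16) = 30759*(-4) = -123036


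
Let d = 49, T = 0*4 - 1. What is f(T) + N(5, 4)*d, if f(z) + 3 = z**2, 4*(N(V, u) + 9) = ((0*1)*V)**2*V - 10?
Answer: -1131/2 ≈ -565.50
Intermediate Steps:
T = -1 (T = 0 - 1 = -1)
N(V, u) = -23/2 (N(V, u) = -9 + (((0*1)*V)**2*V - 10)/4 = -9 + ((0*V)**2*V - 10)/4 = -9 + (0**2*V - 10)/4 = -9 + (0*V - 10)/4 = -9 + (0 - 10)/4 = -9 + (1/4)*(-10) = -9 - 5/2 = -23/2)
f(z) = -3 + z**2
f(T) + N(5, 4)*d = (-3 + (-1)**2) - 23/2*49 = (-3 + 1) - 1127/2 = -2 - 1127/2 = -1131/2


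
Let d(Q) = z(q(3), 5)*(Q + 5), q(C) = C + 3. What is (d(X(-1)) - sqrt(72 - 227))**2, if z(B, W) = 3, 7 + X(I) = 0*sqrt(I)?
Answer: -119 + 12*I*sqrt(155) ≈ -119.0 + 149.4*I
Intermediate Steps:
q(C) = 3 + C
X(I) = -7 (X(I) = -7 + 0*sqrt(I) = -7 + 0 = -7)
d(Q) = 15 + 3*Q (d(Q) = 3*(Q + 5) = 3*(5 + Q) = 15 + 3*Q)
(d(X(-1)) - sqrt(72 - 227))**2 = ((15 + 3*(-7)) - sqrt(72 - 227))**2 = ((15 - 21) - sqrt(-155))**2 = (-6 - I*sqrt(155))**2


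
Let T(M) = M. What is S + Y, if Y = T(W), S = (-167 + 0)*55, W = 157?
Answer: -9028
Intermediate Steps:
S = -9185 (S = -167*55 = -9185)
Y = 157
S + Y = -9185 + 157 = -9028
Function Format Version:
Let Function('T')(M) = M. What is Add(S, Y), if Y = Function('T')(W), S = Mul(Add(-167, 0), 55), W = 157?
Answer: -9028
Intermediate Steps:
S = -9185 (S = Mul(-167, 55) = -9185)
Y = 157
Add(S, Y) = Add(-9185, 157) = -9028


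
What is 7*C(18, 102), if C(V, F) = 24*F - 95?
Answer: 16471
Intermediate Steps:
C(V, F) = -95 + 24*F
7*C(18, 102) = 7*(-95 + 24*102) = 7*(-95 + 2448) = 7*2353 = 16471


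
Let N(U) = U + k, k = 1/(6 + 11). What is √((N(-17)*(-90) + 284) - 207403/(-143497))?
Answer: √37273528134687/143497 ≈ 42.546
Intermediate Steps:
k = 1/17 ≈ 0.058824
N(U) = 1/17 + U (N(U) = U + 1/17 = 1/17 + U)
√((N(-17)*(-90) + 284) - 207403/(-143497)) = √(((1/17 - 17)*(-90) + 284) - 207403/(-143497)) = √((-288/17*(-90) + 284) - 207403*(-1/143497)) = √((25920/17 + 284) + 207403/143497) = √(30748/17 + 207403/143497) = √(259751271/143497) = √37273528134687/143497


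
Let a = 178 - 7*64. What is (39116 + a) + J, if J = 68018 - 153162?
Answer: -46298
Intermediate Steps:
J = -85144
a = -270 (a = 178 - 448 = -270)
(39116 + a) + J = (39116 - 270) - 85144 = 38846 - 85144 = -46298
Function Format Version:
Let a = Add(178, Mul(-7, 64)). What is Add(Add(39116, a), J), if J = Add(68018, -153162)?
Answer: -46298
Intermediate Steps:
J = -85144
a = -270 (a = Add(178, -448) = -270)
Add(Add(39116, a), J) = Add(Add(39116, -270), -85144) = Add(38846, -85144) = -46298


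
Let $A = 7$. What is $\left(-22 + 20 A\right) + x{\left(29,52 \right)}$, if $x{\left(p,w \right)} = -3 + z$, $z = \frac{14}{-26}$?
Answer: $\frac{1488}{13} \approx 114.46$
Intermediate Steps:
$z = - \frac{7}{13}$ ($z = 14 \left(- \frac{1}{26}\right) = - \frac{7}{13} \approx -0.53846$)
$x{\left(p,w \right)} = - \frac{46}{13}$ ($x{\left(p,w \right)} = -3 - \frac{7}{13} = - \frac{46}{13}$)
$\left(-22 + 20 A\right) + x{\left(29,52 \right)} = \left(-22 + 20 \cdot 7\right) - \frac{46}{13} = \left(-22 + 140\right) - \frac{46}{13} = 118 - \frac{46}{13} = \frac{1488}{13}$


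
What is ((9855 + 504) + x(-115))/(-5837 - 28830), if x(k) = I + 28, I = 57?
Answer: -10444/34667 ≈ -0.30127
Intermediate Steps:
x(k) = 85 (x(k) = 57 + 28 = 85)
((9855 + 504) + x(-115))/(-5837 - 28830) = ((9855 + 504) + 85)/(-5837 - 28830) = (10359 + 85)/(-34667) = 10444*(-1/34667) = -10444/34667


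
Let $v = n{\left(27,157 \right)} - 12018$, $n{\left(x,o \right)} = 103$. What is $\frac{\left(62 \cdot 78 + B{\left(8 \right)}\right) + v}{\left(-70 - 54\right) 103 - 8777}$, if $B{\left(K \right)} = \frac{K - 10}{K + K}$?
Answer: $\frac{56633}{172392} \approx 0.32851$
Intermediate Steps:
$v = -11915$ ($v = 103 - 12018 = -11915$)
$B{\left(K \right)} = \frac{-10 + K}{2 K}$
$\frac{\left(62 \cdot 78 + B{\left(8 \right)}\right) + v}{\left(-70 - 54\right) 103 - 8777} = \frac{\left(62 \cdot 78 + \frac{-10 + 8}{2 \cdot 8}\right) - 11915}{\left(-70 - 54\right) 103 - 8777} = \frac{\left(4836 + \frac{1}{2} \cdot \frac{1}{8} \left(-2\right)\right) - 11915}{\left(-124\right) 103 - 8777} = \frac{\left(4836 - \frac{1}{8}\right) - 11915}{-12772 - 8777} = \frac{\frac{38687}{8} - 11915}{-21549} = \left(- \frac{56633}{8}\right) \left(- \frac{1}{21549}\right) = \frac{56633}{172392}$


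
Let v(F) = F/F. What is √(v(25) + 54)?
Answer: √55 ≈ 7.4162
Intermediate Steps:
v(F) = 1
√(v(25) + 54) = √(1 + 54) = √55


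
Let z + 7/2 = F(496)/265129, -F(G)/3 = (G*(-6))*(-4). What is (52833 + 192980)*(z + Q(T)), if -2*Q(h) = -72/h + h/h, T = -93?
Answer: -9135545752808/8218999 ≈ -1.1115e+6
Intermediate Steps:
F(G) = -72*G (F(G) = -3*G*(-6)*(-4) = -3*(-6*G)*(-4) = -72*G)
z = -1927327/530258 (z = -7/2 - 72*496/265129 = -7/2 - 35712*1/265129 = -7/2 - 35712/265129 = -1927327/530258 ≈ -3.6347)
Q(h) = -½ + 36/h (Q(h) = -(-72/h + h/h)/2 = -(-72/h + 1)/2 = -(1 - 72/h)/2 = -½ + 36/h)
(52833 + 192980)*(z + Q(T)) = (52833 + 192980)*(-1927327/530258 + (½)*(72 - 1*(-93))/(-93)) = 245813*(-1927327/530258 + (½)*(-1/93)*(72 + 93)) = 245813*(-1927327/530258 + (½)*(-1/93)*165) = 245813*(-1927327/530258 - 55/62) = 245813*(-37164616/8218999) = -9135545752808/8218999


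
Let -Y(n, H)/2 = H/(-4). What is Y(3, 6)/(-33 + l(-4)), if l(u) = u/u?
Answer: -3/32 ≈ -0.093750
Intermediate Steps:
l(u) = 1
Y(n, H) = H/2 (Y(n, H) = -2*H/(-4) = -2*H*(-1)/4 = -(-1)*H/2 = H/2)
Y(3, 6)/(-33 + l(-4)) = ((½)*6)/(-33 + 1) = 3/(-32) = 3*(-1/32) = -3/32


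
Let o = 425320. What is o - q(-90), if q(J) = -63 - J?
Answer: 425293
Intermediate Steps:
o - q(-90) = 425320 - (-63 - 1*(-90)) = 425320 - (-63 + 90) = 425320 - 1*27 = 425320 - 27 = 425293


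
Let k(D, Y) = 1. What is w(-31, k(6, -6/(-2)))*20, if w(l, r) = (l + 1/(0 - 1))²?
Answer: 20480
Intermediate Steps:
w(l, r) = (-1 + l)² (w(l, r) = (l + 1/(-1))² = (l - 1)² = (-1 + l)²)
w(-31, k(6, -6/(-2)))*20 = (-1 - 31)²*20 = (-32)²*20 = 1024*20 = 20480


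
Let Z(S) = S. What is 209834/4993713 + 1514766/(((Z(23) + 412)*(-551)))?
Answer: -4545682156/724088385 ≈ -6.2778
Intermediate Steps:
209834/4993713 + 1514766/(((Z(23) + 412)*(-551))) = 209834/4993713 + 1514766/(((23 + 412)*(-551))) = 209834*(1/4993713) + 1514766/((435*(-551))) = 209834/4993713 + 1514766/(-239685) = 209834/4993713 + 1514766*(-1/239685) = 209834/4993713 - 504922/79895 = -4545682156/724088385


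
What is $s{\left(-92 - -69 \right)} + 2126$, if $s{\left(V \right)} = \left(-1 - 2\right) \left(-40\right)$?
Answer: $2246$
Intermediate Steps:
$s{\left(V \right)} = 120$ ($s{\left(V \right)} = \left(-3\right) \left(-40\right) = 120$)
$s{\left(-92 - -69 \right)} + 2126 = 120 + 2126 = 2246$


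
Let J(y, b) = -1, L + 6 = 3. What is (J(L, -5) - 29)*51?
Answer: -1530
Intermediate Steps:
L = -3 (L = -6 + 3 = -3)
(J(L, -5) - 29)*51 = (-1 - 29)*51 = -30*51 = -1530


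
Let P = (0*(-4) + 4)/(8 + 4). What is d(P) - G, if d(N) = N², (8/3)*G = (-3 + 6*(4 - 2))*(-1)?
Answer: 251/72 ≈ 3.4861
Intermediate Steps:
P = ⅓ (P = (0 + 4)/12 = 4*(1/12) = ⅓ ≈ 0.33333)
G = -27/8 (G = 3*((-3 + 6*(4 - 2))*(-1))/8 = 3*((-3 + 6*2)*(-1))/8 = 3*((-3 + 12)*(-1))/8 = 3*(9*(-1))/8 = (3/8)*(-9) = -27/8 ≈ -3.3750)
d(P) - G = (⅓)² - 1*(-27/8) = ⅑ + 27/8 = 251/72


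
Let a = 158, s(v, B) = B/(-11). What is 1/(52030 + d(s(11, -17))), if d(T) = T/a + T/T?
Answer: 1738/90429895 ≈ 1.9219e-5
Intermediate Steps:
s(v, B) = -B/11 (s(v, B) = B*(-1/11) = -B/11)
d(T) = 1 + T/158 (d(T) = T/158 + T/T = T*(1/158) + 1 = T/158 + 1 = 1 + T/158)
1/(52030 + d(s(11, -17))) = 1/(52030 + (1 + (-1/11*(-17))/158)) = 1/(52030 + (1 + (1/158)*(17/11))) = 1/(52030 + (1 + 17/1738)) = 1/(52030 + 1755/1738) = 1/(90429895/1738) = 1738/90429895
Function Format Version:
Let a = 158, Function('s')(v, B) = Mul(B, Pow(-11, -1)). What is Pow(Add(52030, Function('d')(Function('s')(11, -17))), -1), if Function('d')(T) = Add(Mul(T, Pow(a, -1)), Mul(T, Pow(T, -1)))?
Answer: Rational(1738, 90429895) ≈ 1.9219e-5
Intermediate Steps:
Function('s')(v, B) = Mul(Rational(-1, 11), B) (Function('s')(v, B) = Mul(B, Rational(-1, 11)) = Mul(Rational(-1, 11), B))
Function('d')(T) = Add(1, Mul(Rational(1, 158), T)) (Function('d')(T) = Add(Mul(T, Pow(158, -1)), Mul(T, Pow(T, -1))) = Add(Mul(T, Rational(1, 158)), 1) = Add(Mul(Rational(1, 158), T), 1) = Add(1, Mul(Rational(1, 158), T)))
Pow(Add(52030, Function('d')(Function('s')(11, -17))), -1) = Pow(Add(52030, Add(1, Mul(Rational(1, 158), Mul(Rational(-1, 11), -17)))), -1) = Pow(Add(52030, Add(1, Mul(Rational(1, 158), Rational(17, 11)))), -1) = Pow(Add(52030, Add(1, Rational(17, 1738))), -1) = Pow(Add(52030, Rational(1755, 1738)), -1) = Pow(Rational(90429895, 1738), -1) = Rational(1738, 90429895)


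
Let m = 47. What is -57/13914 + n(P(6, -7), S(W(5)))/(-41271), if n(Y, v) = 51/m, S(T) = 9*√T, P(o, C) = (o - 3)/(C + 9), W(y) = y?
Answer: -12363847/2998833402 ≈ -0.0041229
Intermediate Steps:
P(o, C) = (-3 + o)/(9 + C)
n(Y, v) = 51/47
-57/13914 + n(P(6, -7), S(W(5)))/(-41271) = -57/13914 + (51/47)/(-41271) = -57*1/13914 + (51/47)*(-1/41271) = -19/4638 - 17/646579 = -12363847/2998833402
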